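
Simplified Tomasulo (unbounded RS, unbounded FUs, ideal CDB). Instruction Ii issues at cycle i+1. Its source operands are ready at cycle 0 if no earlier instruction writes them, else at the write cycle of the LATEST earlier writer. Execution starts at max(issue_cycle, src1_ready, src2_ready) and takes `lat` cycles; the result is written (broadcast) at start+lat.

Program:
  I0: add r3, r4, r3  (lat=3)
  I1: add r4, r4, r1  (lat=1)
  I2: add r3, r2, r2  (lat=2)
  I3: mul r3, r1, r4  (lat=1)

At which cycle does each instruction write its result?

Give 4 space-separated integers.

I0 add r3: issue@1 deps=(None,None) exec_start@1 write@4
I1 add r4: issue@2 deps=(None,None) exec_start@2 write@3
I2 add r3: issue@3 deps=(None,None) exec_start@3 write@5
I3 mul r3: issue@4 deps=(None,1) exec_start@4 write@5

Answer: 4 3 5 5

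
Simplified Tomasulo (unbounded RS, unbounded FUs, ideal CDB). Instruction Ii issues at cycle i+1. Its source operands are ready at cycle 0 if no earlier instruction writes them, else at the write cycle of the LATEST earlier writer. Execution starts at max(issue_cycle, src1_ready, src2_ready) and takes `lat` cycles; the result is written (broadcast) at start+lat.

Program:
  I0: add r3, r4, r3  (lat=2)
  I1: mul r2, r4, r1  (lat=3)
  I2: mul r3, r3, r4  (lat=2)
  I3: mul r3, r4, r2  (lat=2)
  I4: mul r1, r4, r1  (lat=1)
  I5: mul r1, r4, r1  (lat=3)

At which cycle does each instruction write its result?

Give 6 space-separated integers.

I0 add r3: issue@1 deps=(None,None) exec_start@1 write@3
I1 mul r2: issue@2 deps=(None,None) exec_start@2 write@5
I2 mul r3: issue@3 deps=(0,None) exec_start@3 write@5
I3 mul r3: issue@4 deps=(None,1) exec_start@5 write@7
I4 mul r1: issue@5 deps=(None,None) exec_start@5 write@6
I5 mul r1: issue@6 deps=(None,4) exec_start@6 write@9

Answer: 3 5 5 7 6 9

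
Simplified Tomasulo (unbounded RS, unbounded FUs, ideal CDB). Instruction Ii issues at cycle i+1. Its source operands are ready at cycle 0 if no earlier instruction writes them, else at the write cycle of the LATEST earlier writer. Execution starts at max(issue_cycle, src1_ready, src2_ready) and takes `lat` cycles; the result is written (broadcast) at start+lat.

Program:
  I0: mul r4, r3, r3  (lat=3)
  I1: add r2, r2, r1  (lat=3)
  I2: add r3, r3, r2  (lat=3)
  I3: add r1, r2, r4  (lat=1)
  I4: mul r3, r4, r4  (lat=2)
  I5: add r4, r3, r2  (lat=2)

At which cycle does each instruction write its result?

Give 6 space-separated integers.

Answer: 4 5 8 6 7 9

Derivation:
I0 mul r4: issue@1 deps=(None,None) exec_start@1 write@4
I1 add r2: issue@2 deps=(None,None) exec_start@2 write@5
I2 add r3: issue@3 deps=(None,1) exec_start@5 write@8
I3 add r1: issue@4 deps=(1,0) exec_start@5 write@6
I4 mul r3: issue@5 deps=(0,0) exec_start@5 write@7
I5 add r4: issue@6 deps=(4,1) exec_start@7 write@9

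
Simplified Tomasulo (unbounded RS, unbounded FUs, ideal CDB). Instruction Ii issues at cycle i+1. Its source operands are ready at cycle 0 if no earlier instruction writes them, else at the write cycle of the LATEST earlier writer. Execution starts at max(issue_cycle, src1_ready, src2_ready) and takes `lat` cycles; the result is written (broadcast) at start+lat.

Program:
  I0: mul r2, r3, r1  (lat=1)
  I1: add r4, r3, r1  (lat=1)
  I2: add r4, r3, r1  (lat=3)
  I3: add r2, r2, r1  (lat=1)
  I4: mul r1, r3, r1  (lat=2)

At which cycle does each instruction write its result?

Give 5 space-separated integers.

I0 mul r2: issue@1 deps=(None,None) exec_start@1 write@2
I1 add r4: issue@2 deps=(None,None) exec_start@2 write@3
I2 add r4: issue@3 deps=(None,None) exec_start@3 write@6
I3 add r2: issue@4 deps=(0,None) exec_start@4 write@5
I4 mul r1: issue@5 deps=(None,None) exec_start@5 write@7

Answer: 2 3 6 5 7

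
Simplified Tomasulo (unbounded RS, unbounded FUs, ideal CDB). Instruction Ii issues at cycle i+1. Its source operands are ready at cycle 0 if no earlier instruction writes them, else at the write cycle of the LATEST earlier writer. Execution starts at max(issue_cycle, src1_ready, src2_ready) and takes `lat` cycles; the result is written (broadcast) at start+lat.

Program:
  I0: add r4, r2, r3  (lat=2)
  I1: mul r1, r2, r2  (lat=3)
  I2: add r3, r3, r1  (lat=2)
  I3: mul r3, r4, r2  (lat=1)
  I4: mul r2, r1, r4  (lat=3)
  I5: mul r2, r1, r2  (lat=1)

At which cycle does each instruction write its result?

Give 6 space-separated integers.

I0 add r4: issue@1 deps=(None,None) exec_start@1 write@3
I1 mul r1: issue@2 deps=(None,None) exec_start@2 write@5
I2 add r3: issue@3 deps=(None,1) exec_start@5 write@7
I3 mul r3: issue@4 deps=(0,None) exec_start@4 write@5
I4 mul r2: issue@5 deps=(1,0) exec_start@5 write@8
I5 mul r2: issue@6 deps=(1,4) exec_start@8 write@9

Answer: 3 5 7 5 8 9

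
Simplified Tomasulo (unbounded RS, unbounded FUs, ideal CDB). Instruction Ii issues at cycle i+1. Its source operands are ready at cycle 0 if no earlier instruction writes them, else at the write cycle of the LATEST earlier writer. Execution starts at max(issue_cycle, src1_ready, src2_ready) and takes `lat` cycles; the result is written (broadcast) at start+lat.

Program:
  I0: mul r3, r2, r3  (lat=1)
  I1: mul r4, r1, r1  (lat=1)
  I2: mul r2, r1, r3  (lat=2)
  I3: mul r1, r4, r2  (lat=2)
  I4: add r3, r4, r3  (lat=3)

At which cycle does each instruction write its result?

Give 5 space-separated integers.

Answer: 2 3 5 7 8

Derivation:
I0 mul r3: issue@1 deps=(None,None) exec_start@1 write@2
I1 mul r4: issue@2 deps=(None,None) exec_start@2 write@3
I2 mul r2: issue@3 deps=(None,0) exec_start@3 write@5
I3 mul r1: issue@4 deps=(1,2) exec_start@5 write@7
I4 add r3: issue@5 deps=(1,0) exec_start@5 write@8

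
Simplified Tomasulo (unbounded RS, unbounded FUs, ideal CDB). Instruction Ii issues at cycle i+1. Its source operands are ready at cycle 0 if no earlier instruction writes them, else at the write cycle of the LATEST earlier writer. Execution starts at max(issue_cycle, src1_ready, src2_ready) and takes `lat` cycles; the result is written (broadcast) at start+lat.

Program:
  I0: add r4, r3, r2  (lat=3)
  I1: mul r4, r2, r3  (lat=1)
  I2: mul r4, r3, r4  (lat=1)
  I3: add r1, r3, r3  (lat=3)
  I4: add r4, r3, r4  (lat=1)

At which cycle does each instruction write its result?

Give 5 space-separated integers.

Answer: 4 3 4 7 6

Derivation:
I0 add r4: issue@1 deps=(None,None) exec_start@1 write@4
I1 mul r4: issue@2 deps=(None,None) exec_start@2 write@3
I2 mul r4: issue@3 deps=(None,1) exec_start@3 write@4
I3 add r1: issue@4 deps=(None,None) exec_start@4 write@7
I4 add r4: issue@5 deps=(None,2) exec_start@5 write@6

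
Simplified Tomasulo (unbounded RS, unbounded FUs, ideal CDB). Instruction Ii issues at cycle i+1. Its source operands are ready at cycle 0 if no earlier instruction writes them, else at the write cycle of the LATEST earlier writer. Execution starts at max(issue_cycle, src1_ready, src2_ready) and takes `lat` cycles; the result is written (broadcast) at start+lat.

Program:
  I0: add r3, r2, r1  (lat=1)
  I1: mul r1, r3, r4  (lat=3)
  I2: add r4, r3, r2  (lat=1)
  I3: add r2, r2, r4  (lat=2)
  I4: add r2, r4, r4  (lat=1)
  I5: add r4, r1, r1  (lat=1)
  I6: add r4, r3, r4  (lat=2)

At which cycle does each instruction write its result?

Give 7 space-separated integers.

I0 add r3: issue@1 deps=(None,None) exec_start@1 write@2
I1 mul r1: issue@2 deps=(0,None) exec_start@2 write@5
I2 add r4: issue@3 deps=(0,None) exec_start@3 write@4
I3 add r2: issue@4 deps=(None,2) exec_start@4 write@6
I4 add r2: issue@5 deps=(2,2) exec_start@5 write@6
I5 add r4: issue@6 deps=(1,1) exec_start@6 write@7
I6 add r4: issue@7 deps=(0,5) exec_start@7 write@9

Answer: 2 5 4 6 6 7 9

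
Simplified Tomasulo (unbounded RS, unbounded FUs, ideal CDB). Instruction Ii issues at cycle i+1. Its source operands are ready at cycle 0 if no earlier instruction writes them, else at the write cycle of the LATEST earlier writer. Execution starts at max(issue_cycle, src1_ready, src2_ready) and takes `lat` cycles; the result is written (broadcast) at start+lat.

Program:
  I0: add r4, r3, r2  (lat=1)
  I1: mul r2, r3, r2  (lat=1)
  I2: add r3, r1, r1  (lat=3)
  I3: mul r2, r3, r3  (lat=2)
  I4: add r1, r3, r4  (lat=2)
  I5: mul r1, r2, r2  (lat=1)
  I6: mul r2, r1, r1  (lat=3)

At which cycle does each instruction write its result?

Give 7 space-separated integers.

I0 add r4: issue@1 deps=(None,None) exec_start@1 write@2
I1 mul r2: issue@2 deps=(None,None) exec_start@2 write@3
I2 add r3: issue@3 deps=(None,None) exec_start@3 write@6
I3 mul r2: issue@4 deps=(2,2) exec_start@6 write@8
I4 add r1: issue@5 deps=(2,0) exec_start@6 write@8
I5 mul r1: issue@6 deps=(3,3) exec_start@8 write@9
I6 mul r2: issue@7 deps=(5,5) exec_start@9 write@12

Answer: 2 3 6 8 8 9 12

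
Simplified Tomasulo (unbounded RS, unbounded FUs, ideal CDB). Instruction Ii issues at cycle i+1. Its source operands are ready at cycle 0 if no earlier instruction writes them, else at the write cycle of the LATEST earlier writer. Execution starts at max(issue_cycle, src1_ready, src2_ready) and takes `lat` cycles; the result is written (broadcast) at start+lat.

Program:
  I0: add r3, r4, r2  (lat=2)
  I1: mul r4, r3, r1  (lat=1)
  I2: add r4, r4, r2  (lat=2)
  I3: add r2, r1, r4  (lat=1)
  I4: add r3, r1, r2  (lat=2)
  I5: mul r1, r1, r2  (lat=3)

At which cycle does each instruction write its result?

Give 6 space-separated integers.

I0 add r3: issue@1 deps=(None,None) exec_start@1 write@3
I1 mul r4: issue@2 deps=(0,None) exec_start@3 write@4
I2 add r4: issue@3 deps=(1,None) exec_start@4 write@6
I3 add r2: issue@4 deps=(None,2) exec_start@6 write@7
I4 add r3: issue@5 deps=(None,3) exec_start@7 write@9
I5 mul r1: issue@6 deps=(None,3) exec_start@7 write@10

Answer: 3 4 6 7 9 10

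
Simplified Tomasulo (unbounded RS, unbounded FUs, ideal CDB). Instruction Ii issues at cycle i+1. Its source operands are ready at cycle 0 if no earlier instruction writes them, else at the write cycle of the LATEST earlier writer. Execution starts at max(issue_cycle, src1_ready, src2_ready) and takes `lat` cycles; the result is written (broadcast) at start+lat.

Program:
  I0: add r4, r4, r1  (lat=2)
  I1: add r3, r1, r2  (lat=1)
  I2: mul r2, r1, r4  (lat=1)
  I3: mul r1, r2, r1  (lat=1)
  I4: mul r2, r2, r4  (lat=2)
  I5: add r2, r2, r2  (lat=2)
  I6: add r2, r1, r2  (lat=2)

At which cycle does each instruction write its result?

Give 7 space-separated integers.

I0 add r4: issue@1 deps=(None,None) exec_start@1 write@3
I1 add r3: issue@2 deps=(None,None) exec_start@2 write@3
I2 mul r2: issue@3 deps=(None,0) exec_start@3 write@4
I3 mul r1: issue@4 deps=(2,None) exec_start@4 write@5
I4 mul r2: issue@5 deps=(2,0) exec_start@5 write@7
I5 add r2: issue@6 deps=(4,4) exec_start@7 write@9
I6 add r2: issue@7 deps=(3,5) exec_start@9 write@11

Answer: 3 3 4 5 7 9 11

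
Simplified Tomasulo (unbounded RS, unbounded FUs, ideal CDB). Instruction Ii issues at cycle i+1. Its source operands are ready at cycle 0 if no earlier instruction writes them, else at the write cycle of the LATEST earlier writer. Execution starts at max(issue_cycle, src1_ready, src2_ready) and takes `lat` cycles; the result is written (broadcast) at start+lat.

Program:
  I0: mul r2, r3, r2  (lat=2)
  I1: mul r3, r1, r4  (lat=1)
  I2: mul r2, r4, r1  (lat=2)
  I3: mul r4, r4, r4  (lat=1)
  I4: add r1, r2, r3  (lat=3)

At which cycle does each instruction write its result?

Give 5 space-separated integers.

Answer: 3 3 5 5 8

Derivation:
I0 mul r2: issue@1 deps=(None,None) exec_start@1 write@3
I1 mul r3: issue@2 deps=(None,None) exec_start@2 write@3
I2 mul r2: issue@3 deps=(None,None) exec_start@3 write@5
I3 mul r4: issue@4 deps=(None,None) exec_start@4 write@5
I4 add r1: issue@5 deps=(2,1) exec_start@5 write@8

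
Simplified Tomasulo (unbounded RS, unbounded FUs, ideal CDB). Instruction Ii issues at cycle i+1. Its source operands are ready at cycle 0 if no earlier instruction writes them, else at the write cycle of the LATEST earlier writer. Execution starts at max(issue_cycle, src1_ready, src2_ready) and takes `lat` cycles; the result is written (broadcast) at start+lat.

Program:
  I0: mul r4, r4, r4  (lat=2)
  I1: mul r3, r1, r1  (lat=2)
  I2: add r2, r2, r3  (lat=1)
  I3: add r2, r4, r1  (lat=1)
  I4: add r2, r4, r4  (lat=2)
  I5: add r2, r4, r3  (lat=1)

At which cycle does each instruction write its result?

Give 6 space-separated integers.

I0 mul r4: issue@1 deps=(None,None) exec_start@1 write@3
I1 mul r3: issue@2 deps=(None,None) exec_start@2 write@4
I2 add r2: issue@3 deps=(None,1) exec_start@4 write@5
I3 add r2: issue@4 deps=(0,None) exec_start@4 write@5
I4 add r2: issue@5 deps=(0,0) exec_start@5 write@7
I5 add r2: issue@6 deps=(0,1) exec_start@6 write@7

Answer: 3 4 5 5 7 7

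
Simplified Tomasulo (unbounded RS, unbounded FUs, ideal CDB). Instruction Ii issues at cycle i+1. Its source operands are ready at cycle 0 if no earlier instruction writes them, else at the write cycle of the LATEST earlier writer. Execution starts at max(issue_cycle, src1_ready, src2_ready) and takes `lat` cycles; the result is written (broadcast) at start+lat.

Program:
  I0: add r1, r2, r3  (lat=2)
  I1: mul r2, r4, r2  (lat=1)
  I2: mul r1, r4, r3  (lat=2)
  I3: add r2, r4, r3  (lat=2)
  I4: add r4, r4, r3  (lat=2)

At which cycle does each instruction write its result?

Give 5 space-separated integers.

I0 add r1: issue@1 deps=(None,None) exec_start@1 write@3
I1 mul r2: issue@2 deps=(None,None) exec_start@2 write@3
I2 mul r1: issue@3 deps=(None,None) exec_start@3 write@5
I3 add r2: issue@4 deps=(None,None) exec_start@4 write@6
I4 add r4: issue@5 deps=(None,None) exec_start@5 write@7

Answer: 3 3 5 6 7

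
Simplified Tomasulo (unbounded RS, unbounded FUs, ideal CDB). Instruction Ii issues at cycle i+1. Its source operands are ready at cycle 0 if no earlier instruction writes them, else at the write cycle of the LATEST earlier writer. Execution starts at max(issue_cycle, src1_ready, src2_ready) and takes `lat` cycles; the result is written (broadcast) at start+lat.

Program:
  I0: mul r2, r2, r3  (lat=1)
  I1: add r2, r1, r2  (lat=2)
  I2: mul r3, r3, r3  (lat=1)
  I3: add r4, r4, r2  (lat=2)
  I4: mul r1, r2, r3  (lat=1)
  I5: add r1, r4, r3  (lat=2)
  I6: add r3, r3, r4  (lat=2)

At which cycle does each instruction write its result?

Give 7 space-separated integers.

I0 mul r2: issue@1 deps=(None,None) exec_start@1 write@2
I1 add r2: issue@2 deps=(None,0) exec_start@2 write@4
I2 mul r3: issue@3 deps=(None,None) exec_start@3 write@4
I3 add r4: issue@4 deps=(None,1) exec_start@4 write@6
I4 mul r1: issue@5 deps=(1,2) exec_start@5 write@6
I5 add r1: issue@6 deps=(3,2) exec_start@6 write@8
I6 add r3: issue@7 deps=(2,3) exec_start@7 write@9

Answer: 2 4 4 6 6 8 9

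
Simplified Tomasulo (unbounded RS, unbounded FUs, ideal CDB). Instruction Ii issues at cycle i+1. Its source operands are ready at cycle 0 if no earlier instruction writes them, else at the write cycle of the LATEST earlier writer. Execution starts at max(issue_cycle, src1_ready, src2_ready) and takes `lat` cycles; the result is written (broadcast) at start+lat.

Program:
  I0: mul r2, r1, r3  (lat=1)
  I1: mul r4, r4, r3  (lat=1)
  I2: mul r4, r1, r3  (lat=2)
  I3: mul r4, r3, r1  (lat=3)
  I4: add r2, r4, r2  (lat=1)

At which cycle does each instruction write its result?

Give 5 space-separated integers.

Answer: 2 3 5 7 8

Derivation:
I0 mul r2: issue@1 deps=(None,None) exec_start@1 write@2
I1 mul r4: issue@2 deps=(None,None) exec_start@2 write@3
I2 mul r4: issue@3 deps=(None,None) exec_start@3 write@5
I3 mul r4: issue@4 deps=(None,None) exec_start@4 write@7
I4 add r2: issue@5 deps=(3,0) exec_start@7 write@8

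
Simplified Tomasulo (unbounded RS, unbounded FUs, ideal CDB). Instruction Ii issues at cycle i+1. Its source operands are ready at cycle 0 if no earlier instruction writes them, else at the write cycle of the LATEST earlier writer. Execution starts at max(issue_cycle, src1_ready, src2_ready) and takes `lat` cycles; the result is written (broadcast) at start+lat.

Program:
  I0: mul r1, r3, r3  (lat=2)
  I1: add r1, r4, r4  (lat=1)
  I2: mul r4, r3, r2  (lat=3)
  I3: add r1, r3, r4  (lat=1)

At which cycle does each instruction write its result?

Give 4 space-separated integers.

I0 mul r1: issue@1 deps=(None,None) exec_start@1 write@3
I1 add r1: issue@2 deps=(None,None) exec_start@2 write@3
I2 mul r4: issue@3 deps=(None,None) exec_start@3 write@6
I3 add r1: issue@4 deps=(None,2) exec_start@6 write@7

Answer: 3 3 6 7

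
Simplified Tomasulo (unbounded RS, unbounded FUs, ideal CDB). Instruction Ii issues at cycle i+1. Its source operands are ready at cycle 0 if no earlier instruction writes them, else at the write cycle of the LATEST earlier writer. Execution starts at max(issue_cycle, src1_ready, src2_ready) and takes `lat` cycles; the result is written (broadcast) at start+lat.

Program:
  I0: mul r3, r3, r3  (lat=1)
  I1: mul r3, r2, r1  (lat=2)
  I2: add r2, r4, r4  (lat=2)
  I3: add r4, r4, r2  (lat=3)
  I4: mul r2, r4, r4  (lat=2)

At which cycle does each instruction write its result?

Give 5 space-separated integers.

Answer: 2 4 5 8 10

Derivation:
I0 mul r3: issue@1 deps=(None,None) exec_start@1 write@2
I1 mul r3: issue@2 deps=(None,None) exec_start@2 write@4
I2 add r2: issue@3 deps=(None,None) exec_start@3 write@5
I3 add r4: issue@4 deps=(None,2) exec_start@5 write@8
I4 mul r2: issue@5 deps=(3,3) exec_start@8 write@10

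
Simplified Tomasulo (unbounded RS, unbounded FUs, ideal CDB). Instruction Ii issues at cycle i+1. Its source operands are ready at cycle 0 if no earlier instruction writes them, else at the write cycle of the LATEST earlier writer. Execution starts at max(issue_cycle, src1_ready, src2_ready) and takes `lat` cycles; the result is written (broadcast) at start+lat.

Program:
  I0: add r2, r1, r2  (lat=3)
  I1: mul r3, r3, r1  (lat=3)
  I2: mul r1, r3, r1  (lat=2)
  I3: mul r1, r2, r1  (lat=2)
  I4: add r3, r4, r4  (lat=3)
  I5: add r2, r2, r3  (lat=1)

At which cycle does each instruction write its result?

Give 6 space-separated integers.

Answer: 4 5 7 9 8 9

Derivation:
I0 add r2: issue@1 deps=(None,None) exec_start@1 write@4
I1 mul r3: issue@2 deps=(None,None) exec_start@2 write@5
I2 mul r1: issue@3 deps=(1,None) exec_start@5 write@7
I3 mul r1: issue@4 deps=(0,2) exec_start@7 write@9
I4 add r3: issue@5 deps=(None,None) exec_start@5 write@8
I5 add r2: issue@6 deps=(0,4) exec_start@8 write@9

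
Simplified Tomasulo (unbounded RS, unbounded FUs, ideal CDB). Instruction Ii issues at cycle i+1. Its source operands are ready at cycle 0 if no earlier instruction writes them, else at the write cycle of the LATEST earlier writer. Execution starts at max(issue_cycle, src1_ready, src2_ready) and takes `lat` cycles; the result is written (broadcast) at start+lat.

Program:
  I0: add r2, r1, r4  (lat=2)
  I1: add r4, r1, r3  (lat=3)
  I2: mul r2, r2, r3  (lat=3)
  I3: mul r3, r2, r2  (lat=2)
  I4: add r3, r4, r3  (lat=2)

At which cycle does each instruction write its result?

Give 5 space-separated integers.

I0 add r2: issue@1 deps=(None,None) exec_start@1 write@3
I1 add r4: issue@2 deps=(None,None) exec_start@2 write@5
I2 mul r2: issue@3 deps=(0,None) exec_start@3 write@6
I3 mul r3: issue@4 deps=(2,2) exec_start@6 write@8
I4 add r3: issue@5 deps=(1,3) exec_start@8 write@10

Answer: 3 5 6 8 10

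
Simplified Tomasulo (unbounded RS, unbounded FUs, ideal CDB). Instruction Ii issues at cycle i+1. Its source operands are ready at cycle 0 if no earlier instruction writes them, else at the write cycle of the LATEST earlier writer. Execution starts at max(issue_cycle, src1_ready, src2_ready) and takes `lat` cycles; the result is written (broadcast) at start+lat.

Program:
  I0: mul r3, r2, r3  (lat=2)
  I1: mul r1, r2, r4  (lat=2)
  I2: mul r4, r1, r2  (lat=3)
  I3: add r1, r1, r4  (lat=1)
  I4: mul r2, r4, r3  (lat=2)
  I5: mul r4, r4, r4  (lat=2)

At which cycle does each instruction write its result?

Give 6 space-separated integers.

Answer: 3 4 7 8 9 9

Derivation:
I0 mul r3: issue@1 deps=(None,None) exec_start@1 write@3
I1 mul r1: issue@2 deps=(None,None) exec_start@2 write@4
I2 mul r4: issue@3 deps=(1,None) exec_start@4 write@7
I3 add r1: issue@4 deps=(1,2) exec_start@7 write@8
I4 mul r2: issue@5 deps=(2,0) exec_start@7 write@9
I5 mul r4: issue@6 deps=(2,2) exec_start@7 write@9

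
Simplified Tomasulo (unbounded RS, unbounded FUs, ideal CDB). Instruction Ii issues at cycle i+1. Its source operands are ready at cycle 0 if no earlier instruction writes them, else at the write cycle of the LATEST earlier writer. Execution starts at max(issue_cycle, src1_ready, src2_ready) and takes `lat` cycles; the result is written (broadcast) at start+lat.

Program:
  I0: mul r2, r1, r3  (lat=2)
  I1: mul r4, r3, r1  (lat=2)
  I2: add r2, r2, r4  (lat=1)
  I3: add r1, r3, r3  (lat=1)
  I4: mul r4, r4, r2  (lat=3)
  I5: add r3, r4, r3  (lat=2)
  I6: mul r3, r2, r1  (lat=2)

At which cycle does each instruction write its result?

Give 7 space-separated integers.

I0 mul r2: issue@1 deps=(None,None) exec_start@1 write@3
I1 mul r4: issue@2 deps=(None,None) exec_start@2 write@4
I2 add r2: issue@3 deps=(0,1) exec_start@4 write@5
I3 add r1: issue@4 deps=(None,None) exec_start@4 write@5
I4 mul r4: issue@5 deps=(1,2) exec_start@5 write@8
I5 add r3: issue@6 deps=(4,None) exec_start@8 write@10
I6 mul r3: issue@7 deps=(2,3) exec_start@7 write@9

Answer: 3 4 5 5 8 10 9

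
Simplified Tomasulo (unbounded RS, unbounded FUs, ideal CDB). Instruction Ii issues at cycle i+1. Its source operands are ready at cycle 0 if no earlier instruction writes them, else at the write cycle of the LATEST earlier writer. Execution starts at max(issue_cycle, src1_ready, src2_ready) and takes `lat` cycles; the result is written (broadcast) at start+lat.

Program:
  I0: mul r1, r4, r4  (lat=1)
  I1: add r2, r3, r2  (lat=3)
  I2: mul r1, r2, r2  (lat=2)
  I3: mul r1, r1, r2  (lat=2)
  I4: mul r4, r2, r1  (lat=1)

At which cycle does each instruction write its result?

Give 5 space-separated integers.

Answer: 2 5 7 9 10

Derivation:
I0 mul r1: issue@1 deps=(None,None) exec_start@1 write@2
I1 add r2: issue@2 deps=(None,None) exec_start@2 write@5
I2 mul r1: issue@3 deps=(1,1) exec_start@5 write@7
I3 mul r1: issue@4 deps=(2,1) exec_start@7 write@9
I4 mul r4: issue@5 deps=(1,3) exec_start@9 write@10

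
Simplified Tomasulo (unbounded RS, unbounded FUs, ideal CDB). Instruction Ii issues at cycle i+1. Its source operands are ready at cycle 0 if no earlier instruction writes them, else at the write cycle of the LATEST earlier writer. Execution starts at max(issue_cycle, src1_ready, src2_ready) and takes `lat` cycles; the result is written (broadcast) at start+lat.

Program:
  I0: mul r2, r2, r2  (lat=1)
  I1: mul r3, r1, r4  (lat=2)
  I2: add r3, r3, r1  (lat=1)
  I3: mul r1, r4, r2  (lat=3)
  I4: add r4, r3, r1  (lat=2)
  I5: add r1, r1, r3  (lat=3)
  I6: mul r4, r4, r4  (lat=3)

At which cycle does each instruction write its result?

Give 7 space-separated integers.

I0 mul r2: issue@1 deps=(None,None) exec_start@1 write@2
I1 mul r3: issue@2 deps=(None,None) exec_start@2 write@4
I2 add r3: issue@3 deps=(1,None) exec_start@4 write@5
I3 mul r1: issue@4 deps=(None,0) exec_start@4 write@7
I4 add r4: issue@5 deps=(2,3) exec_start@7 write@9
I5 add r1: issue@6 deps=(3,2) exec_start@7 write@10
I6 mul r4: issue@7 deps=(4,4) exec_start@9 write@12

Answer: 2 4 5 7 9 10 12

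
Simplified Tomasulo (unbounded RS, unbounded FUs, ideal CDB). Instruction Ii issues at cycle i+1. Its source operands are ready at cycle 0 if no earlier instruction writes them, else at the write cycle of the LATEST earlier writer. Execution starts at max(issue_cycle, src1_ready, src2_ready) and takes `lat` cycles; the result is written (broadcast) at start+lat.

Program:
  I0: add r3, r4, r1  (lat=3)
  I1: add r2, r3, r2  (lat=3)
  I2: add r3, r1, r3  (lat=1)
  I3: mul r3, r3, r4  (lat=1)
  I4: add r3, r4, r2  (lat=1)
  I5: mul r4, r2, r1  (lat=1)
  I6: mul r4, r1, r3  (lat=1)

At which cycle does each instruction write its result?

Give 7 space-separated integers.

I0 add r3: issue@1 deps=(None,None) exec_start@1 write@4
I1 add r2: issue@2 deps=(0,None) exec_start@4 write@7
I2 add r3: issue@3 deps=(None,0) exec_start@4 write@5
I3 mul r3: issue@4 deps=(2,None) exec_start@5 write@6
I4 add r3: issue@5 deps=(None,1) exec_start@7 write@8
I5 mul r4: issue@6 deps=(1,None) exec_start@7 write@8
I6 mul r4: issue@7 deps=(None,4) exec_start@8 write@9

Answer: 4 7 5 6 8 8 9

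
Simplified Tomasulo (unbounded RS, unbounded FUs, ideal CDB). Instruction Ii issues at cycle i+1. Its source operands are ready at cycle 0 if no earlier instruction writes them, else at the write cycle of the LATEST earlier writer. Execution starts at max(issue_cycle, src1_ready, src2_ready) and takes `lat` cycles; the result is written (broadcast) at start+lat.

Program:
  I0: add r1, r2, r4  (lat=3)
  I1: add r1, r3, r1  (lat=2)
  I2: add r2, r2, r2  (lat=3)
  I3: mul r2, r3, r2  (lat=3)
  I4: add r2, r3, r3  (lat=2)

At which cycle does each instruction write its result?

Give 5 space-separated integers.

Answer: 4 6 6 9 7

Derivation:
I0 add r1: issue@1 deps=(None,None) exec_start@1 write@4
I1 add r1: issue@2 deps=(None,0) exec_start@4 write@6
I2 add r2: issue@3 deps=(None,None) exec_start@3 write@6
I3 mul r2: issue@4 deps=(None,2) exec_start@6 write@9
I4 add r2: issue@5 deps=(None,None) exec_start@5 write@7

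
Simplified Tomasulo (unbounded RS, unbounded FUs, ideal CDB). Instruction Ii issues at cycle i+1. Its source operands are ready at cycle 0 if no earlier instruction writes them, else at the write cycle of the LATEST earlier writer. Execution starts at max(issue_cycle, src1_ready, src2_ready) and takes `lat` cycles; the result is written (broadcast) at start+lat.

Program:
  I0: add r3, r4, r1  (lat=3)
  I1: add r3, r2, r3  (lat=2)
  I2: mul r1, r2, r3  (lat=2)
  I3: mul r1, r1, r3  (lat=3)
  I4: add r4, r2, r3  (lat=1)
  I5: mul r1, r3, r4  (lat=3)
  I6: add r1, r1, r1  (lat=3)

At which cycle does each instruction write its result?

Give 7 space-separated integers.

Answer: 4 6 8 11 7 10 13

Derivation:
I0 add r3: issue@1 deps=(None,None) exec_start@1 write@4
I1 add r3: issue@2 deps=(None,0) exec_start@4 write@6
I2 mul r1: issue@3 deps=(None,1) exec_start@6 write@8
I3 mul r1: issue@4 deps=(2,1) exec_start@8 write@11
I4 add r4: issue@5 deps=(None,1) exec_start@6 write@7
I5 mul r1: issue@6 deps=(1,4) exec_start@7 write@10
I6 add r1: issue@7 deps=(5,5) exec_start@10 write@13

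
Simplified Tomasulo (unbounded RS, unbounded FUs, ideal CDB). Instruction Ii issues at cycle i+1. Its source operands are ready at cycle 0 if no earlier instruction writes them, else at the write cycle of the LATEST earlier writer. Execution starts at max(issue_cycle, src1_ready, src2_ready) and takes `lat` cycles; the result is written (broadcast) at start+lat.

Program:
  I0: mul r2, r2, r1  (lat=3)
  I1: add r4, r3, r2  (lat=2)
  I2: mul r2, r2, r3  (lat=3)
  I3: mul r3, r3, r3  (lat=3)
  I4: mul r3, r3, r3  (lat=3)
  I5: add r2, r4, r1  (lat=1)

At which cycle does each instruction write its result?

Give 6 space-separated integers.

I0 mul r2: issue@1 deps=(None,None) exec_start@1 write@4
I1 add r4: issue@2 deps=(None,0) exec_start@4 write@6
I2 mul r2: issue@3 deps=(0,None) exec_start@4 write@7
I3 mul r3: issue@4 deps=(None,None) exec_start@4 write@7
I4 mul r3: issue@5 deps=(3,3) exec_start@7 write@10
I5 add r2: issue@6 deps=(1,None) exec_start@6 write@7

Answer: 4 6 7 7 10 7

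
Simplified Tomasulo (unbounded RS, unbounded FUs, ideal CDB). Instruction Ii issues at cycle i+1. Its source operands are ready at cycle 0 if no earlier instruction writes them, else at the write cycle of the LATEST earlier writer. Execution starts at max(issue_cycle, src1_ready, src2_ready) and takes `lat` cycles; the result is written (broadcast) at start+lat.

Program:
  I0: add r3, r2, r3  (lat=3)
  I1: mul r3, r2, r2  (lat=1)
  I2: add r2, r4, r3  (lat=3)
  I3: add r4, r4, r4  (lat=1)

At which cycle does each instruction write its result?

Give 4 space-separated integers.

Answer: 4 3 6 5

Derivation:
I0 add r3: issue@1 deps=(None,None) exec_start@1 write@4
I1 mul r3: issue@2 deps=(None,None) exec_start@2 write@3
I2 add r2: issue@3 deps=(None,1) exec_start@3 write@6
I3 add r4: issue@4 deps=(None,None) exec_start@4 write@5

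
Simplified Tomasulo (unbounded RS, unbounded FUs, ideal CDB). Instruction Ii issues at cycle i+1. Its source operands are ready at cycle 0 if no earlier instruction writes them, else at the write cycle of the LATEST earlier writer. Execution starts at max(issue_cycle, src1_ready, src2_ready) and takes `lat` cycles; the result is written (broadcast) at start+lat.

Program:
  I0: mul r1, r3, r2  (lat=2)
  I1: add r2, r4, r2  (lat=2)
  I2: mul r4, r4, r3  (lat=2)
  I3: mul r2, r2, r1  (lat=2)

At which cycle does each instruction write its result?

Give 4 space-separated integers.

Answer: 3 4 5 6

Derivation:
I0 mul r1: issue@1 deps=(None,None) exec_start@1 write@3
I1 add r2: issue@2 deps=(None,None) exec_start@2 write@4
I2 mul r4: issue@3 deps=(None,None) exec_start@3 write@5
I3 mul r2: issue@4 deps=(1,0) exec_start@4 write@6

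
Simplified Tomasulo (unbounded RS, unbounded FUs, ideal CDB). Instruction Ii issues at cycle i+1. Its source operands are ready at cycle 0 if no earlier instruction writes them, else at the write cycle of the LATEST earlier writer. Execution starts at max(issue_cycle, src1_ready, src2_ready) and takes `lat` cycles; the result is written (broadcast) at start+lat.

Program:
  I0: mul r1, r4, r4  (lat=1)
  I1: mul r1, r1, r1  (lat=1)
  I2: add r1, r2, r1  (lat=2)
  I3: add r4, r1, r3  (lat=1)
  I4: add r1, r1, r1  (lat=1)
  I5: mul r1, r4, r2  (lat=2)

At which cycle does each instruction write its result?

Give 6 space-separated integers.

I0 mul r1: issue@1 deps=(None,None) exec_start@1 write@2
I1 mul r1: issue@2 deps=(0,0) exec_start@2 write@3
I2 add r1: issue@3 deps=(None,1) exec_start@3 write@5
I3 add r4: issue@4 deps=(2,None) exec_start@5 write@6
I4 add r1: issue@5 deps=(2,2) exec_start@5 write@6
I5 mul r1: issue@6 deps=(3,None) exec_start@6 write@8

Answer: 2 3 5 6 6 8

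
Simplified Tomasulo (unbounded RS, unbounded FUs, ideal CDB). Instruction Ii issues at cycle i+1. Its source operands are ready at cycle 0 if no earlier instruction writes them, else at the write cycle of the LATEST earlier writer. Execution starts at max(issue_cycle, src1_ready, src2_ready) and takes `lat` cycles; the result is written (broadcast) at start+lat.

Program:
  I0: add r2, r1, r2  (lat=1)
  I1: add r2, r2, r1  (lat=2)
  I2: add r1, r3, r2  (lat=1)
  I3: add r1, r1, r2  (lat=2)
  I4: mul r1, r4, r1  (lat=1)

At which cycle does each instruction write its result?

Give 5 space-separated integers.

I0 add r2: issue@1 deps=(None,None) exec_start@1 write@2
I1 add r2: issue@2 deps=(0,None) exec_start@2 write@4
I2 add r1: issue@3 deps=(None,1) exec_start@4 write@5
I3 add r1: issue@4 deps=(2,1) exec_start@5 write@7
I4 mul r1: issue@5 deps=(None,3) exec_start@7 write@8

Answer: 2 4 5 7 8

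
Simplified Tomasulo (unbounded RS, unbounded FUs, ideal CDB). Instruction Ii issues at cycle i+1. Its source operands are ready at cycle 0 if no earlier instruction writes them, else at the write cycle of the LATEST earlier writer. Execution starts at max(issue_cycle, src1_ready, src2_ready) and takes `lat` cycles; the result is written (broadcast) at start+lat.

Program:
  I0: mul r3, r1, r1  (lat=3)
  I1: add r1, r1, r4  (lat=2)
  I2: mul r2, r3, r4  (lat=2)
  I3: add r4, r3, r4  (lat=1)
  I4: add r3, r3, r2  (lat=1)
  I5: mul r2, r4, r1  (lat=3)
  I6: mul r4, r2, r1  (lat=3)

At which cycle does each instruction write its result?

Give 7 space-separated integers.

I0 mul r3: issue@1 deps=(None,None) exec_start@1 write@4
I1 add r1: issue@2 deps=(None,None) exec_start@2 write@4
I2 mul r2: issue@3 deps=(0,None) exec_start@4 write@6
I3 add r4: issue@4 deps=(0,None) exec_start@4 write@5
I4 add r3: issue@5 deps=(0,2) exec_start@6 write@7
I5 mul r2: issue@6 deps=(3,1) exec_start@6 write@9
I6 mul r4: issue@7 deps=(5,1) exec_start@9 write@12

Answer: 4 4 6 5 7 9 12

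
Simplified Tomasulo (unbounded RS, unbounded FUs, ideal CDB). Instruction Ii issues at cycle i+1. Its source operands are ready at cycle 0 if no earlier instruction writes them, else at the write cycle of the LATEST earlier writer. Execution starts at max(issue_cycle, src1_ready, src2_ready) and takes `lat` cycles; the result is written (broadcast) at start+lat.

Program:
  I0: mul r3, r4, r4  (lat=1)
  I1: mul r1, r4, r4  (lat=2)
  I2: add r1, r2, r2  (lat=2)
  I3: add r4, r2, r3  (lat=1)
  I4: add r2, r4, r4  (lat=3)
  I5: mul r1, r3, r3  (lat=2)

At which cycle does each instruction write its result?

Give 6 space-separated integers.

I0 mul r3: issue@1 deps=(None,None) exec_start@1 write@2
I1 mul r1: issue@2 deps=(None,None) exec_start@2 write@4
I2 add r1: issue@3 deps=(None,None) exec_start@3 write@5
I3 add r4: issue@4 deps=(None,0) exec_start@4 write@5
I4 add r2: issue@5 deps=(3,3) exec_start@5 write@8
I5 mul r1: issue@6 deps=(0,0) exec_start@6 write@8

Answer: 2 4 5 5 8 8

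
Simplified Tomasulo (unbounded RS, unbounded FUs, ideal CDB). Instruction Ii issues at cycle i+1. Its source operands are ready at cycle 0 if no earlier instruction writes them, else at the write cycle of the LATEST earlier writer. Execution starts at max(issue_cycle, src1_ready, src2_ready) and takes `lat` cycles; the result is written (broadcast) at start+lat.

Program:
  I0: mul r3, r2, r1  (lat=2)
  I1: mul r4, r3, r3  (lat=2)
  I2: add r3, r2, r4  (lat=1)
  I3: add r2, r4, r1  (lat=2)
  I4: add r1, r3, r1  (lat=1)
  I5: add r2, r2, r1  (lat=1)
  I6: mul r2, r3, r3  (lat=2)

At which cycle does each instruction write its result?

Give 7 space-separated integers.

I0 mul r3: issue@1 deps=(None,None) exec_start@1 write@3
I1 mul r4: issue@2 deps=(0,0) exec_start@3 write@5
I2 add r3: issue@3 deps=(None,1) exec_start@5 write@6
I3 add r2: issue@4 deps=(1,None) exec_start@5 write@7
I4 add r1: issue@5 deps=(2,None) exec_start@6 write@7
I5 add r2: issue@6 deps=(3,4) exec_start@7 write@8
I6 mul r2: issue@7 deps=(2,2) exec_start@7 write@9

Answer: 3 5 6 7 7 8 9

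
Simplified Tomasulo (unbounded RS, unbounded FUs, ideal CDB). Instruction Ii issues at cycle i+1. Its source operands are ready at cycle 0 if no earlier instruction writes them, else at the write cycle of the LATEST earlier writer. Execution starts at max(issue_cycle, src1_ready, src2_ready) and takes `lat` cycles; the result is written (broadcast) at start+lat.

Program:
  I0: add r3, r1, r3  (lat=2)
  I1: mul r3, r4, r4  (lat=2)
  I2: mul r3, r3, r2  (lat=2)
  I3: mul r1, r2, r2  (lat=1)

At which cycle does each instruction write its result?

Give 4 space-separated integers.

I0 add r3: issue@1 deps=(None,None) exec_start@1 write@3
I1 mul r3: issue@2 deps=(None,None) exec_start@2 write@4
I2 mul r3: issue@3 deps=(1,None) exec_start@4 write@6
I3 mul r1: issue@4 deps=(None,None) exec_start@4 write@5

Answer: 3 4 6 5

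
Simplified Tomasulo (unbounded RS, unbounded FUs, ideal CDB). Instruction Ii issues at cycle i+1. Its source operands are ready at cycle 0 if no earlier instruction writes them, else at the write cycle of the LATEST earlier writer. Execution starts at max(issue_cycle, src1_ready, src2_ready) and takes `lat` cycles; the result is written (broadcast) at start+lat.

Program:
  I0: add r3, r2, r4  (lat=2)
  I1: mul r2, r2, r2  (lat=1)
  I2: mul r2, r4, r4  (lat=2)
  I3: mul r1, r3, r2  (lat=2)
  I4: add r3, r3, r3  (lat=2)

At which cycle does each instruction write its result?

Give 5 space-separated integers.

Answer: 3 3 5 7 7

Derivation:
I0 add r3: issue@1 deps=(None,None) exec_start@1 write@3
I1 mul r2: issue@2 deps=(None,None) exec_start@2 write@3
I2 mul r2: issue@3 deps=(None,None) exec_start@3 write@5
I3 mul r1: issue@4 deps=(0,2) exec_start@5 write@7
I4 add r3: issue@5 deps=(0,0) exec_start@5 write@7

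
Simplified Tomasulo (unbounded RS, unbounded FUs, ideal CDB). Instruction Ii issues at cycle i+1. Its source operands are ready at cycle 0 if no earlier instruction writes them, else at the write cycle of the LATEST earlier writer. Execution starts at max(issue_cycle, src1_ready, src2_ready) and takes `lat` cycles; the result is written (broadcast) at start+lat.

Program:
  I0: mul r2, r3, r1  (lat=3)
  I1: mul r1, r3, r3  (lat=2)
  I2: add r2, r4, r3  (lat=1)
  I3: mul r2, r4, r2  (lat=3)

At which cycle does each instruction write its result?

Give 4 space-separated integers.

I0 mul r2: issue@1 deps=(None,None) exec_start@1 write@4
I1 mul r1: issue@2 deps=(None,None) exec_start@2 write@4
I2 add r2: issue@3 deps=(None,None) exec_start@3 write@4
I3 mul r2: issue@4 deps=(None,2) exec_start@4 write@7

Answer: 4 4 4 7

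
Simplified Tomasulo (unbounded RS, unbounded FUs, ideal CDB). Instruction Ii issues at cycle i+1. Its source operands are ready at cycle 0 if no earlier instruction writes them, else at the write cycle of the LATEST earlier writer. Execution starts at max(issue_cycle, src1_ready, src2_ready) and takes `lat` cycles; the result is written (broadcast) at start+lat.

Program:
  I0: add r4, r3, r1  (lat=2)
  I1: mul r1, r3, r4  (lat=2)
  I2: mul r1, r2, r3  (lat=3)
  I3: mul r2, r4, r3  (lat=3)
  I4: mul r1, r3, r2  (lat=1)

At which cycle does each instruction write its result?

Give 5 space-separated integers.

Answer: 3 5 6 7 8

Derivation:
I0 add r4: issue@1 deps=(None,None) exec_start@1 write@3
I1 mul r1: issue@2 deps=(None,0) exec_start@3 write@5
I2 mul r1: issue@3 deps=(None,None) exec_start@3 write@6
I3 mul r2: issue@4 deps=(0,None) exec_start@4 write@7
I4 mul r1: issue@5 deps=(None,3) exec_start@7 write@8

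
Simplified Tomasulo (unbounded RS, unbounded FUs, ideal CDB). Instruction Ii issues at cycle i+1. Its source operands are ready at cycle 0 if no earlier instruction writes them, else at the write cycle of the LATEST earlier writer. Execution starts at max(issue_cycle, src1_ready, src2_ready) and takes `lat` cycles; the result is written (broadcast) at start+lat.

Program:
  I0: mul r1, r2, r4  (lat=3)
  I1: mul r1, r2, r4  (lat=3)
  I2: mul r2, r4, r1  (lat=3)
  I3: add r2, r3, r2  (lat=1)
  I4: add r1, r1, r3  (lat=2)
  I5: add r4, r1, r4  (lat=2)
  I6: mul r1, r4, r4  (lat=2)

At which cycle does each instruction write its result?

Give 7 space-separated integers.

I0 mul r1: issue@1 deps=(None,None) exec_start@1 write@4
I1 mul r1: issue@2 deps=(None,None) exec_start@2 write@5
I2 mul r2: issue@3 deps=(None,1) exec_start@5 write@8
I3 add r2: issue@4 deps=(None,2) exec_start@8 write@9
I4 add r1: issue@5 deps=(1,None) exec_start@5 write@7
I5 add r4: issue@6 deps=(4,None) exec_start@7 write@9
I6 mul r1: issue@7 deps=(5,5) exec_start@9 write@11

Answer: 4 5 8 9 7 9 11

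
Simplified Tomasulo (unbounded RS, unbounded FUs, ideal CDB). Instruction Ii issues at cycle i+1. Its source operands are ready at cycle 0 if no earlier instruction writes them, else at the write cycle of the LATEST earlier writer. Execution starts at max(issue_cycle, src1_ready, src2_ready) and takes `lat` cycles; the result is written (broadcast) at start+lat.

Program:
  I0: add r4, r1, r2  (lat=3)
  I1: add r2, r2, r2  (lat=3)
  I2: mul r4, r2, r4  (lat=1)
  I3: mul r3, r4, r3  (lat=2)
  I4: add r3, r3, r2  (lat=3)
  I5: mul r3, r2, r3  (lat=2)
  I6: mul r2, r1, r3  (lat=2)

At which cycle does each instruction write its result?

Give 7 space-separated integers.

Answer: 4 5 6 8 11 13 15

Derivation:
I0 add r4: issue@1 deps=(None,None) exec_start@1 write@4
I1 add r2: issue@2 deps=(None,None) exec_start@2 write@5
I2 mul r4: issue@3 deps=(1,0) exec_start@5 write@6
I3 mul r3: issue@4 deps=(2,None) exec_start@6 write@8
I4 add r3: issue@5 deps=(3,1) exec_start@8 write@11
I5 mul r3: issue@6 deps=(1,4) exec_start@11 write@13
I6 mul r2: issue@7 deps=(None,5) exec_start@13 write@15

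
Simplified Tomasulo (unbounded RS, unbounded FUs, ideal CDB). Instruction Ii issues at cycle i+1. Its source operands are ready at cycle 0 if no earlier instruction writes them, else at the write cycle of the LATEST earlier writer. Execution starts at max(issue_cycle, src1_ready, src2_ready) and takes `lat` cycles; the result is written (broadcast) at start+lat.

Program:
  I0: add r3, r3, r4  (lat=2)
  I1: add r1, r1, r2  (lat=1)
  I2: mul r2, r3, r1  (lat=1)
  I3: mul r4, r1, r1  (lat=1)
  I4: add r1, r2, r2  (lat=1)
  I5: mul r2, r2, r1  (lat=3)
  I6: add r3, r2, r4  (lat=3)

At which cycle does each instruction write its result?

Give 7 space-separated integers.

I0 add r3: issue@1 deps=(None,None) exec_start@1 write@3
I1 add r1: issue@2 deps=(None,None) exec_start@2 write@3
I2 mul r2: issue@3 deps=(0,1) exec_start@3 write@4
I3 mul r4: issue@4 deps=(1,1) exec_start@4 write@5
I4 add r1: issue@5 deps=(2,2) exec_start@5 write@6
I5 mul r2: issue@6 deps=(2,4) exec_start@6 write@9
I6 add r3: issue@7 deps=(5,3) exec_start@9 write@12

Answer: 3 3 4 5 6 9 12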